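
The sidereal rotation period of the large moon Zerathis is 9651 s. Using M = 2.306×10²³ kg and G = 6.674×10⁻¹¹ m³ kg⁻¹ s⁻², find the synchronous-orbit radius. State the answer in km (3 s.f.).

r_sync ≈ 3310 km

μ = GM = 6.674×10⁻¹¹ × 2.306×10²³ = 1.539×10¹³ m³/s².
A synchronous orbit has period T, so by Kepler's third law a = (μT²/4π²)^(1/3).
μT²/4π² = 1.539×10¹³ × (9.651×10³)² / 39.48 = 3.631×10¹⁹ m³.
a = 3.311×10⁶ m = 3311.4 km.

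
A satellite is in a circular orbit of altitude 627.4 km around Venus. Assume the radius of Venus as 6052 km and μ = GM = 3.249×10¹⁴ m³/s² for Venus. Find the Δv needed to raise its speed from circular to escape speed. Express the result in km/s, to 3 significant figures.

Δv ≈ 2.89 km/s

r = 6052 + 627.4 = 6679.4 km = 6.6794×10⁶ m.
Circular speed v_c = √(μ/r) = 6974 m/s.
Escape speed v_esc = √(2μ/r) = √2 × v_c = 9863 m/s.
Δv = v_esc − v_c = 2889 m/s = 2.889 km/s.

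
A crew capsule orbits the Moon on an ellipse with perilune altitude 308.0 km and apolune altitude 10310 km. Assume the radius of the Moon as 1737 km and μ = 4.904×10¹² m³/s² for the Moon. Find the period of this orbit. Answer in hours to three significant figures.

r_p = 1737 + 308.0 = 2045.0 km = 2.0450×10⁶ m.
r_a = 1737 + 10310 = 12047 km = 1.2047×10⁷ m.
Semi-major axis a = (r_p + r_a)/2 = (2045.0 + 12047)/2 = 7046.0 km = 7.046×10⁶ m.
By Kepler's third law T = 2π√(a³/μ) = 2π × 8.446×10³ = 5.307×10⁴ s.
= 14.74 hours.

T ≈ 14.7 hours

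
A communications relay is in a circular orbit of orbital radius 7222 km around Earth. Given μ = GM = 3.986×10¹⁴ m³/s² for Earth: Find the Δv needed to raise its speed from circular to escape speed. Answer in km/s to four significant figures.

Δv ≈ 3.077 km/s

r = 7222 km = 7.222×10⁶ m.
Circular speed v_c = √(μ/r) = 7429 m/s.
Escape speed v_esc = √(2μ/r) = √2 × v_c = 10510 m/s.
Δv = v_esc − v_c = 3077 m/s = 3.077 km/s.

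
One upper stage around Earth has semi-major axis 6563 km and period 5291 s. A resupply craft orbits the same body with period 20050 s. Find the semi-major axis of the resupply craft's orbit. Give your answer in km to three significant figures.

Kepler's third law: a³ ∝ T², so a₂ = a₁ (T₂/T₁)^(2/3).
T₂/T₁ = 3.789, (T₂/T₁)^(2/3) = 2.431.
a₂ = 6563 × 2.431 = 15950 km.

a₂ ≈ 16000 km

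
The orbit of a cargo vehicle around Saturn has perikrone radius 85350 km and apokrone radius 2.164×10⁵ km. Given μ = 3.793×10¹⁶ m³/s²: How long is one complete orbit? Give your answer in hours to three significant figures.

Semi-major axis a = (r_p + r_a)/2 = (85350 + 2.1640×10⁵)/2 = 1.5088×10⁵ km = 1.509×10⁸ m.
By Kepler's third law T = 2π√(a³/μ) = 2π × 9.516×10³ = 5.979×10⁴ s.
= 16.61 hours.

T ≈ 16.6 hours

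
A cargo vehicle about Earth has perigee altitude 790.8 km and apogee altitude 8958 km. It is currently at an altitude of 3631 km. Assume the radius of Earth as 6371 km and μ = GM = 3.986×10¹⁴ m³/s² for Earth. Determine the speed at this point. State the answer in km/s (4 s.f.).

v ≈ 6.653 km/s

r_p = 6371 + 790.8 = 7161.8 km = 7.1618×10⁶ m.
r_a = 6371 + 8958 = 15329 km = 1.5329×10⁷ m.
r = 6371 + 3631 = 10002 km = 1.000×10⁷ m.
Semi-major axis a = (r_p + r_a)/2 = 11245 km = 1.125×10⁷ m.
Vis-viva: v² = μ(2/r − 1/a) = 3.986×10¹⁴ × (2.000×10⁻⁷ − 8.893×10⁻⁸) = 4.426×10⁷ m²/s².
v = 6653 m/s = 6.653 km/s.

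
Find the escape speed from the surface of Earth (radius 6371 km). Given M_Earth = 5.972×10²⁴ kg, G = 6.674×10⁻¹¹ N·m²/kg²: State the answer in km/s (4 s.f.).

v_esc ≈ 11.19 km/s

μ = GM = 6.674×10⁻¹¹ × 5.972×10²⁴ = 3.986×10¹⁴ m³/s².
r = R = 6.371×10⁶ m.
Escape speed v_esc = √(2μ/r) = √(2 × 3.986×10¹⁴ / 6.371×10⁶) = √(1.251×10⁸) = 11190 m/s.
= 11.19 km/s.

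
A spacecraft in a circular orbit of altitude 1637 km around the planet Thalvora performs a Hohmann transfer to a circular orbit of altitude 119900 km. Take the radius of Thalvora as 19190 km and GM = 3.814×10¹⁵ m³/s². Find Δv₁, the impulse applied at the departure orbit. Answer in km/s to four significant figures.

Δv ≈ 4.316 km/s

r₁ = 19190 + 1637 = 20827 km = 2.0827×10⁷ m.
r₂ = 19190 + 119900 = 139090 km = 1.3909×10⁸ m.
Transfer ellipse a_t = (r₁ + r₂)/2 = 7.996×10⁷ m.
At r₁: circular v_c1 = √(μ/r₁) = 13530 m/s; transfer-periapsis v_p = √[μ(2/r₁ − 1/a_t)] = 17850 m/s.
Δv₁ = v_p − v_c1 = 4316 m/s.
= 4.316 km/s.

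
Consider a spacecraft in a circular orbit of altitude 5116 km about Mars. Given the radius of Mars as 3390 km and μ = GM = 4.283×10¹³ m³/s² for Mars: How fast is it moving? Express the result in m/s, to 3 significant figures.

v ≈ 2240 m/s

r = 3390 + 5116 = 8506.0 km = 8.5060×10⁶ m.
For a circular orbit v = √(μ/r) = √(4.283×10¹³ / 8.506×10⁶) = √(5.035×10⁶) = 2244 m/s.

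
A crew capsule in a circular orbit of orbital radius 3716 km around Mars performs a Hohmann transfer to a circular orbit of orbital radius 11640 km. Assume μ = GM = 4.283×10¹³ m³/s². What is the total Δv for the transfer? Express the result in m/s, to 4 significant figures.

r₁ = 3716 km = 3.716×10⁶ m.
r₂ = 11640 km = 1.164×10⁷ m.
Transfer ellipse a_t = (r₁ + r₂)/2 = 7.678×10⁶ m.
At r₁: circular v_c1 = √(μ/r₁) = 3395 m/s; transfer-periapsis v_p = √[μ(2/r₁ − 1/a_t)] = 4180 m/s.
Δv₁ = v_p − v_c1 = 785.1 m/s.
At r₂: circular v_c2 = √(μ/r₂) = 1918 m/s; transfer-apoapsis v_a = √[μ(2/r₂ − 1/a_t)] = 1334 m/s.
Δv₂ = v_c2 − v_a = 583.7 m/s.
Total Δv = Δv₁ + Δv₂ = 1369 m/s.

Δv_total ≈ 1369 m/s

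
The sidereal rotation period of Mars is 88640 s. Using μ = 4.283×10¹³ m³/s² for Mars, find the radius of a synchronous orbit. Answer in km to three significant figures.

r_sync ≈ 20400 km

A synchronous orbit has period T, so by Kepler's third law a = (μT²/4π²)^(1/3).
μT²/4π² = 4.283×10¹³ × (8.864×10⁴)² / 39.48 = 8.524×10²¹ m³.
a = 2.043×10⁷ m = 20428 km.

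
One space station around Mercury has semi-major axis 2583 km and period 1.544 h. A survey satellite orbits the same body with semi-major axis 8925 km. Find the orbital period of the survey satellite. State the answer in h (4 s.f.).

T₂ ≈ 9.917 h

Kepler's third law: T² ∝ a³, so T₂ = T₁ (a₂/a₁)^(3/2).
a₂/a₁ = 3.455, (a₂/a₁)^(3/2) = 6.423.
T₂ = 1.544 × 6.423 = 9.917 h.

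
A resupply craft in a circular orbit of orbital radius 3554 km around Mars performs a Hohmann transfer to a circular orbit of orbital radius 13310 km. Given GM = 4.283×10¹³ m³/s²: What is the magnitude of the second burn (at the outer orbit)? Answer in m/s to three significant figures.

Δv ≈ 629 m/s

r₁ = 3554 km = 3.554×10⁶ m.
r₂ = 13310 km = 1.331×10⁷ m.
Transfer ellipse a_t = (r₁ + r₂)/2 = 8.432×10⁶ m.
At r₁: circular v_c1 = √(μ/r₁) = 3471 m/s; transfer-periapsis v_p = √[μ(2/r₁ − 1/a_t)] = 4362 m/s.
At r₂: circular v_c2 = √(μ/r₂) = 1794 m/s; transfer-apoapsis v_a = √[μ(2/r₂ − 1/a_t)] = 1165 m/s.
Δv₂ = v_c2 − v_a = 629.2 m/s.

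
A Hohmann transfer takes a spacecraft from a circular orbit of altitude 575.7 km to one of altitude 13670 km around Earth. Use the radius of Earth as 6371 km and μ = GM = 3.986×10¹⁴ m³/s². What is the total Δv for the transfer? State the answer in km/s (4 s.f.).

Δv_total ≈ 2.916 km/s

r₁ = 6371 + 575.7 = 6946.7 km = 6.9467×10⁶ m.
r₂ = 6371 + 13670 = 20041 km = 2.0041×10⁷ m.
Transfer ellipse a_t = (r₁ + r₂)/2 = 1.349×10⁷ m.
At r₁: circular v_c1 = √(μ/r₁) = 7575 m/s; transfer-perigee v_p = √[μ(2/r₁ − 1/a_t)] = 9231 m/s.
Δv₁ = v_p − v_c1 = 1657 m/s.
At r₂: circular v_c2 = √(μ/r₂) = 4460 m/s; transfer-apogee v_a = √[μ(2/r₂ − 1/a_t)] = 3200 m/s.
Δv₂ = v_c2 − v_a = 1260 m/s.
Total Δv = Δv₁ + Δv₂ = 2916 m/s = 2.916 km/s.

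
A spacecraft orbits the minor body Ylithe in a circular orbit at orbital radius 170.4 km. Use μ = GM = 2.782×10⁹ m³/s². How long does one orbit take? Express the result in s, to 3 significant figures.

T ≈ 8380 s

r = 170.4 km = 1.704×10⁵ m.
Kepler's third law: T = 2π√(r³/μ) = 2π√((1.704×10⁵)³ / 2.782×10⁹).
r³/μ = 1.778×10⁶ s², so T = 2π × 1.334×10³ = 8.379×10³ s.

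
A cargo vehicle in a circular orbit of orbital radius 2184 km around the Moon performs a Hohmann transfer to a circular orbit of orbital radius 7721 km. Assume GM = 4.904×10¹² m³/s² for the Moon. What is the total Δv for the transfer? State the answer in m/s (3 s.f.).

r₁ = 2184 km = 2.184×10⁶ m.
r₂ = 7721 km = 7.721×10⁶ m.
Transfer ellipse a_t = (r₁ + r₂)/2 = 4.952×10⁶ m.
At r₁: circular v_c1 = √(μ/r₁) = 1498 m/s; transfer-perilune v_p = √[μ(2/r₁ − 1/a_t)] = 1871 m/s.
Δv₁ = v_p − v_c1 = 372.5 m/s.
At r₂: circular v_c2 = √(μ/r₂) = 797.0 m/s; transfer-apolune v_a = √[μ(2/r₂ − 1/a_t)] = 529.2 m/s.
Δv₂ = v_c2 − v_a = 267.7 m/s.
Total Δv = Δv₁ + Δv₂ = 640.2 m/s.

Δv_total ≈ 640 m/s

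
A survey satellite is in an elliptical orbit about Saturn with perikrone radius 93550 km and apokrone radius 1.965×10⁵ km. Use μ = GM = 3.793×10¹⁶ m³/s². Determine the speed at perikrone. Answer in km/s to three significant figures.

Semi-major axis a = (r_p + r_a)/2 = 1.4502×10⁵ km = 1.450×10⁸ m.
Vis-viva: v² = μ(2/r − 1/a) = 3.793×10¹⁶ × (2.138×10⁻⁸ − 6.895×10⁻⁹) = 5.494×10⁸ m²/s².
v = 23440 m/s = 23.44 km/s.

v ≈ 23.4 km/s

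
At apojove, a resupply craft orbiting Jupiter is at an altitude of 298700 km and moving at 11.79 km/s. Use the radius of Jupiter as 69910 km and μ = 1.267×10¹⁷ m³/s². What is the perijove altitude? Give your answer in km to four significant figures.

r_a = 69910 + 298700 = 3.6861×10⁵ km = 3.686×10⁸ m.
Specific energy ε = v²/2 − μ/r = -2.742×10⁸ J/kg, so a = −μ/(2ε) = 2.310×10⁸ m.
The apsides satisfy r_p + r_a = 2a, so the perijove radius is 2a − r_a = 9.342×10⁷ m = 93425 km.
Perijove altitude = 93425 − 69910 = 23515 km.

perijove altitude ≈ 23510 km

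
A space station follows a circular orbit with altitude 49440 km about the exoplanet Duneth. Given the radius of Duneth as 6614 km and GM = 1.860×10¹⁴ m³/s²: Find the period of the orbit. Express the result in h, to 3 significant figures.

r = 6614 + 49440 = 56054 km = 5.6054×10⁷ m.
Kepler's third law: T = 2π√(r³/μ) = 2π√((5.605×10⁷)³ / 1.860×10¹⁴).
r³/μ = 9.469×10⁸ s², so T = 2π × 3.077×10⁴ = 1.933×10⁵ s.
Converting: 1.933×10⁵ s ÷ 3600 = 53.71 h.

T ≈ 53.7 h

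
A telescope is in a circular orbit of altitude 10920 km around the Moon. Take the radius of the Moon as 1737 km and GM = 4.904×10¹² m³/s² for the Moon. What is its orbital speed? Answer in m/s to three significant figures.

r = 1737 + 10920 = 12657 km = 1.2657×10⁷ m.
For a circular orbit v = √(μ/r) = √(4.904×10¹² / 1.266×10⁷) = √(3.875×10⁵) = 622.5 m/s.

v ≈ 622 m/s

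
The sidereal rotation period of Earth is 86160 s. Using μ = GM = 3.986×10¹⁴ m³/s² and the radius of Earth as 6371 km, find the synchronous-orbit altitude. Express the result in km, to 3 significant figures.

A synchronous orbit has period T, so by Kepler's third law a = (μT²/4π²)^(1/3).
μT²/4π² = 3.986×10¹⁴ × (8.616×10⁴)² / 39.48 = 7.495×10²² m³.
a = 4.216×10⁷ m = 42163 km.
Altitude h = a − R = 42163 − 6371 = 35792 km.

h_sync ≈ 35800 km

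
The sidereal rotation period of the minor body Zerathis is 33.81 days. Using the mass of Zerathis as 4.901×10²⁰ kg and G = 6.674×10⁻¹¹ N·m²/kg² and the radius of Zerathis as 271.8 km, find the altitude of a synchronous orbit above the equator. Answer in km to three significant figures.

h_sync ≈ 18900 km

μ = GM = 6.674×10⁻¹¹ × 4.901×10²⁰ = 3.271×10¹⁰ m³/s².
T = 33.81 days = 2.921×10⁶ s.
A synchronous orbit has period T, so by Kepler's third law a = (μT²/4π²)^(1/3).
μT²/4π² = 3.271×10¹⁰ × (2.921×10⁶)² / 39.48 = 7.070×10²¹ m³.
a = 1.919×10⁷ m = 19193 km.
Altitude h = a − R = 19193 − 271.8 = 18921 km.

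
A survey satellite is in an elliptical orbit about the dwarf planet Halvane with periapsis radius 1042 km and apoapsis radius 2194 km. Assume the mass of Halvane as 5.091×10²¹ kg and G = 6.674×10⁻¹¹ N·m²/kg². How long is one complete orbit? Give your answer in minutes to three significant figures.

μ = GM = 6.674×10⁻¹¹ × 5.091×10²¹ = 3.398×10¹¹ m³/s².
Semi-major axis a = (r_p + r_a)/2 = (1042.0 + 2194.0)/2 = 1618.0 km = 1.618×10⁶ m.
By Kepler's third law T = 2π√(a³/μ) = 2π × 3.531×10³ = 2.218×10⁴ s.
= 369.7 minutes.

T ≈ 370 minutes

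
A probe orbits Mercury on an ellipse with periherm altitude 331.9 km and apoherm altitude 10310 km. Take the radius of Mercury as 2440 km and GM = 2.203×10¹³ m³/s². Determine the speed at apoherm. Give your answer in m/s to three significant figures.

r_p = 2440 + 331.9 = 2771.9 km = 2.7719×10⁶ m.
r_a = 2440 + 10310 = 12750 km = 1.2750×10⁷ m.
Semi-major axis a = (r_p + r_a)/2 = 7760.9 km = 7.761×10⁶ m.
Vis-viva: v² = μ(2/r − 1/a) = 2.203×10¹³ × (1.569×10⁻⁷ − 1.289×10⁻⁷) = 6.171×10⁵ m²/s².
v = 785.6 m/s.

v ≈ 786 m/s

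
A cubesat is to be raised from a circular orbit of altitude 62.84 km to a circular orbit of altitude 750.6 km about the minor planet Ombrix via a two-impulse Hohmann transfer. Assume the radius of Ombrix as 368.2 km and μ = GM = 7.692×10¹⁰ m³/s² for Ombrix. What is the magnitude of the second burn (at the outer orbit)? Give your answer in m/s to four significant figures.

r₁ = 368.2 + 62.84 = 431.04 km = 4.3104×10⁵ m.
r₂ = 368.2 + 750.6 = 1118.8 km = 1.1188×10⁶ m.
Transfer ellipse a_t = (r₁ + r₂)/2 = 7.749×10⁵ m.
At r₁: circular v_c1 = √(μ/r₁) = 422.4 m/s; transfer-periapsis v_p = √[μ(2/r₁ − 1/a_t)] = 507.6 m/s.
At r₂: circular v_c2 = √(μ/r₂) = 262.2 m/s; transfer-apoapsis v_a = √[μ(2/r₂ − 1/a_t)] = 195.6 m/s.
Δv₂ = v_c2 − v_a = 66.65 m/s.

Δv ≈ 66.65 m/s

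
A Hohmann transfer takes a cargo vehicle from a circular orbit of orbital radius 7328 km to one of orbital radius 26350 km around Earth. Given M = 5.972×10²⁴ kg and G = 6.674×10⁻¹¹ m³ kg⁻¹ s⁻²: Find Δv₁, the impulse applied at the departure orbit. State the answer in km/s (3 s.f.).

Δv ≈ 1.85 km/s

μ = GM = 6.674×10⁻¹¹ × 5.972×10²⁴ = 3.986×10¹⁴ m³/s².
r₁ = 7328 km = 7.328×10⁶ m.
r₂ = 26350 km = 2.635×10⁷ m.
Transfer ellipse a_t = (r₁ + r₂)/2 = 1.684×10⁷ m.
At r₁: circular v_c1 = √(μ/r₁) = 7375 m/s; transfer-perigee v_p = √[μ(2/r₁ − 1/a_t)] = 9226 m/s.
Δv₁ = v_p − v_c1 = 1851 m/s.
= 1.851 km/s.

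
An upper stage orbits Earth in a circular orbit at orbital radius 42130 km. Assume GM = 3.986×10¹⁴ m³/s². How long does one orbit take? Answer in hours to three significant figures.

T ≈ 23.9 hours

r = 42130 km = 4.213×10⁷ m.
Kepler's third law: T = 2π√(r³/μ) = 2π√((4.213×10⁷)³ / 3.986×10¹⁴).
r³/μ = 1.876×10⁸ s², so T = 2π × 1.370×10⁴ = 8.606×10⁴ s.
Converting: 8.606×10⁴ s ÷ 3600 = 23.91 hours.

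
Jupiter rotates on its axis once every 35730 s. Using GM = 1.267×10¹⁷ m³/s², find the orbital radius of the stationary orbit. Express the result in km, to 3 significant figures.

A synchronous orbit has period T, so by Kepler's third law a = (μT²/4π²)^(1/3).
μT²/4π² = 1.267×10¹⁷ × (3.573×10⁴)² / 39.48 = 4.097×10²⁴ m³.
a = 1.600×10⁸ m = 1.6002×10⁵ km.

r_sync ≈ 1.60×10⁵ km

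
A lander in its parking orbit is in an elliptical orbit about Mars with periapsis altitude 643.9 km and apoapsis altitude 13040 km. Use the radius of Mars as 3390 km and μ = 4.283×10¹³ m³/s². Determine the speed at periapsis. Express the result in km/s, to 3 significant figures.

v ≈ 4.13 km/s

r_p = 3390 + 643.9 = 4033.9 km = 4.0339×10⁶ m.
r_a = 3390 + 13040 = 16430 km = 1.6430×10⁷ m.
Semi-major axis a = (r_p + r_a)/2 = 10232 km = 1.023×10⁷ m.
Vis-viva: v² = μ(2/r − 1/a) = 4.283×10¹³ × (4.958×10⁻⁷ − 9.773×10⁻⁸) = 1.705×10⁷ m²/s².
v = 4129 m/s = 4.129 km/s.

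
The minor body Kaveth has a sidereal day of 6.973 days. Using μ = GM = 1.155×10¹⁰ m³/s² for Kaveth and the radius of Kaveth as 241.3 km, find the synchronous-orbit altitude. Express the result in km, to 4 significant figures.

T = 6.973 days = 6.025×10⁵ s.
A synchronous orbit has period T, so by Kepler's third law a = (μT²/4π²)^(1/3).
μT²/4π² = 1.155×10¹⁰ × (6.025×10⁵)² / 39.48 = 1.062×10²⁰ m³.
a = 4.735×10⁶ m = 4735.5 km.
Altitude h = a − R = 4735.5 − 241.3 = 4494.2 km.

h_sync ≈ 4494 km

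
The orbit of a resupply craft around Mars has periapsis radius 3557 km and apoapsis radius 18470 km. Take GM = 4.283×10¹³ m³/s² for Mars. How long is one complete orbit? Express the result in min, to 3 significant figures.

T ≈ 585 min

Semi-major axis a = (r_p + r_a)/2 = (3557.0 + 18470)/2 = 11014 km = 1.101×10⁷ m.
By Kepler's third law T = 2π√(a³/μ) = 2π × 5.585×10³ = 3.509×10⁴ s.
= 584.8 min.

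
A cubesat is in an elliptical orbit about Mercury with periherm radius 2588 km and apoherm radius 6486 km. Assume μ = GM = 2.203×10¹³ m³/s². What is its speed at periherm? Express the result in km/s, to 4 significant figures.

v ≈ 3.488 km/s

Semi-major axis a = (r_p + r_a)/2 = 4537.0 km = 4.537×10⁶ m.
Vis-viva: v² = μ(2/r − 1/a) = 2.203×10¹³ × (7.728×10⁻⁷ − 2.204×10⁻⁷) = 1.217×10⁷ m²/s².
v = 3488 m/s = 3.488 km/s.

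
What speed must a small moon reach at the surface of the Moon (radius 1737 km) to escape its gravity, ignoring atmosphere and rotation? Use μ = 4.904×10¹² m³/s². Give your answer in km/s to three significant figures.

v_esc ≈ 2.38 km/s

r = R = 1.737×10⁶ m.
Escape speed v_esc = √(2μ/r) = √(2 × 4.904×10¹² / 1.737×10⁶) = √(5.647×10⁶) = 2376 m/s.
= 2.376 km/s.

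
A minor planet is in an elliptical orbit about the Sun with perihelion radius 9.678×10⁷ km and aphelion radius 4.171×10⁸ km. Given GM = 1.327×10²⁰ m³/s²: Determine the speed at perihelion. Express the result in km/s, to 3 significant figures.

v ≈ 47.2 km/s

Semi-major axis a = (r_p + r_a)/2 = 2.5694×10⁸ km = 2.569×10¹¹ m.
Vis-viva: v² = μ(2/r − 1/a) = 1.327×10²⁰ × (2.067×10⁻¹¹ − 3.892×10⁻¹²) = 2.226×10⁹ m²/s².
v = 47180 m/s = 47.18 km/s.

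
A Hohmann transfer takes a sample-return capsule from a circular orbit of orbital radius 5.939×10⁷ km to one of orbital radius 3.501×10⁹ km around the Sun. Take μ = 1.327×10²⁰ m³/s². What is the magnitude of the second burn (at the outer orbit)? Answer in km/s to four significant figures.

Δv ≈ 5.032 km/s

r₁ = 5.939×10⁷ km = 5.939×10¹⁰ m.
r₂ = 3.501×10⁹ km = 3.501×10¹² m.
Transfer ellipse a_t = (r₁ + r₂)/2 = 1.780×10¹² m.
At r₁: circular v_c1 = √(μ/r₁) = 47270 m/s; transfer-perihelion v_p = √[μ(2/r₁ − 1/a_t)] = 66290 m/s.
At r₂: circular v_c2 = √(μ/r₂) = 6157 m/s; transfer-aphelion v_a = √[μ(2/r₂ − 1/a_t)] = 1125 m/s.
Δv₂ = v_c2 − v_a = 5032 m/s.
= 5.032 km/s.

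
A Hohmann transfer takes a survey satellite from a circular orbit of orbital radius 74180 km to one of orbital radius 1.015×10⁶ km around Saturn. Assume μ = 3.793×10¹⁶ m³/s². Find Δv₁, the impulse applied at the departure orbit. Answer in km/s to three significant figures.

Δv ≈ 8.26 km/s

r₁ = 74180 km = 7.418×10⁷ m.
r₂ = 1.015×10⁶ km = 1.015×10⁹ m.
Transfer ellipse a_t = (r₁ + r₂)/2 = 5.446×10⁸ m.
At r₁: circular v_c1 = √(μ/r₁) = 22610 m/s; transfer-perikrone v_p = √[μ(2/r₁ − 1/a_t)] = 30870 m/s.
Δv₁ = v_p − v_c1 = 8258 m/s.
= 8.258 km/s.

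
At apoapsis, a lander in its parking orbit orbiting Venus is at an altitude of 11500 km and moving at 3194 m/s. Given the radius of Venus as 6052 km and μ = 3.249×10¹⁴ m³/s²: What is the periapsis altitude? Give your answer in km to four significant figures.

r_a = 6052 + 11500 = 17552 km = 1.755×10⁷ m.
Specific energy ε = v²/2 − μ/r = -1.341×10⁷ J/kg, so a = −μ/(2ε) = 1.211×10⁷ m.
The apsides satisfy r_p + r_a = 2a, so the periapsis radius is 2a − r_a = 6.676×10⁶ m = 6676.4 km.
Periapsis altitude = 6676.4 − 6052 = 624.38 km.

periapsis altitude ≈ 624.4 km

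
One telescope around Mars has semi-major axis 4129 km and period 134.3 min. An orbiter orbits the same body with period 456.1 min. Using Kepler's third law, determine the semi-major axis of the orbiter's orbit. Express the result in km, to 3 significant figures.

Kepler's third law: a³ ∝ T², so a₂ = a₁ (T₂/T₁)^(2/3).
T₂/T₁ = 3.396, (T₂/T₁)^(2/3) = 2.259.
a₂ = 4129 × 2.259 = 9329 km.

a₂ ≈ 9330 km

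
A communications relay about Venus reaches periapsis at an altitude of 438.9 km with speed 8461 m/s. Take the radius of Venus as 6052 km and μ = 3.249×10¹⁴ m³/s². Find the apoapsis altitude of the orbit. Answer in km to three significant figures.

apoapsis altitude ≈ 10200 km

r_p = 6052 + 438.9 = 6490.9 km = 6.491×10⁶ m.
Specific energy ε = v²/2 − μ/r = -1.426×10⁷ J/kg, so a = −μ/(2ε) = 1.139×10⁷ m.
The apsides satisfy r_p + r_a = 2a, so the apoapsis radius is 2a − r_p = 1.629×10⁷ m = 16292 km.
Apoapsis altitude = 16292 − 6052 = 10240 km.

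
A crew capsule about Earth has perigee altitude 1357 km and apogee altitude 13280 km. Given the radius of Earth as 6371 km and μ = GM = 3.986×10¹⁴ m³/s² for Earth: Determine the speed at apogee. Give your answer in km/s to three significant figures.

v ≈ 3.38 km/s

r_p = 6371 + 1357 = 7728.0 km = 7.7280×10⁶ m.
r_a = 6371 + 13280 = 19651 km = 1.9651×10⁷ m.
Semi-major axis a = (r_p + r_a)/2 = 13690 km = 1.369×10⁷ m.
Vis-viva: v² = μ(2/r − 1/a) = 3.986×10¹⁴ × (1.018×10⁻⁷ − 7.305×10⁻⁸) = 1.145×10⁷ m²/s².
v = 3384 m/s = 3.384 km/s.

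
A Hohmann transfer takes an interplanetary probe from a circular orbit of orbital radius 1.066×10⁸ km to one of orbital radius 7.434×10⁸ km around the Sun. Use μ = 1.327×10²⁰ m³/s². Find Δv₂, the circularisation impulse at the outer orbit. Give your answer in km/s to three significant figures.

r₁ = 1.066×10⁸ km = 1.066×10¹¹ m.
r₂ = 7.434×10⁸ km = 7.434×10¹¹ m.
Transfer ellipse a_t = (r₁ + r₂)/2 = 4.250×10¹¹ m.
At r₁: circular v_c1 = √(μ/r₁) = 35280 m/s; transfer-perihelion v_p = √[μ(2/r₁ − 1/a_t)] = 46660 m/s.
At r₂: circular v_c2 = √(μ/r₂) = 13360 m/s; transfer-aphelion v_a = √[μ(2/r₂ − 1/a_t)] = 6691 m/s.
Δv₂ = v_c2 − v_a = 6669 m/s.
= 6.669 km/s.

Δv ≈ 6.67 km/s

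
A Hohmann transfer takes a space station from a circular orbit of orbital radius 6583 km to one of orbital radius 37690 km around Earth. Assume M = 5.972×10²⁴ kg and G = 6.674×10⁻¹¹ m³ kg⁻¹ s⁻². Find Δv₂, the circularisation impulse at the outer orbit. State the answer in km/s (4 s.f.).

μ = GM = 6.674×10⁻¹¹ × 5.972×10²⁴ = 3.986×10¹⁴ m³/s².
r₁ = 6583 km = 6.583×10⁶ m.
r₂ = 37690 km = 3.769×10⁷ m.
Transfer ellipse a_t = (r₁ + r₂)/2 = 2.214×10⁷ m.
At r₁: circular v_c1 = √(μ/r₁) = 7781 m/s; transfer-perigee v_p = √[μ(2/r₁ − 1/a_t)] = 10150 m/s.
At r₂: circular v_c2 = √(μ/r₂) = 3252 m/s; transfer-apogee v_a = √[μ(2/r₂ − 1/a_t)] = 1773 m/s.
Δv₂ = v_c2 − v_a = 1479 m/s.
= 1.479 km/s.

Δv ≈ 1.479 km/s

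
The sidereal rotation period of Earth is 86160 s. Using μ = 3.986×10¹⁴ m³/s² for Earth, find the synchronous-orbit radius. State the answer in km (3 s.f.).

A synchronous orbit has period T, so by Kepler's third law a = (μT²/4π²)^(1/3).
μT²/4π² = 3.986×10¹⁴ × (8.616×10⁴)² / 39.48 = 7.495×10²² m³.
a = 4.216×10⁷ m = 42163 km.

r_sync ≈ 42200 km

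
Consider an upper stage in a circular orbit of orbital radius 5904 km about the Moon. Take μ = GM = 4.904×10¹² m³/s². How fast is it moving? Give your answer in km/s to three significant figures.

v ≈ 0.911 km/s

r = 5904 km = 5.904×10⁶ m.
For a circular orbit v = √(μ/r) = √(4.904×10¹² / 5.904×10⁶) = √(8.306×10⁵) = 911.4 m/s.
That is 0.9114 km/s.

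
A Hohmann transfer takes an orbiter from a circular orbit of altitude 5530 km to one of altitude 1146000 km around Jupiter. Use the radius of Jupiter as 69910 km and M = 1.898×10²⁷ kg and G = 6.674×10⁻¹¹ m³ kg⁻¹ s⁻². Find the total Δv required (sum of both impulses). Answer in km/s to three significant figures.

Δv_total ≈ 22.0 km/s

μ = GM = 6.674×10⁻¹¹ × 1.898×10²⁷ = 1.267×10¹⁷ m³/s².
r₁ = 69910 + 5530 = 75440 km = 7.5440×10⁷ m.
r₂ = 69910 + 1146000 = 1215900 km = 1.2159×10⁹ m.
Transfer ellipse a_t = (r₁ + r₂)/2 = 6.457×10⁸ m.
At r₁: circular v_c1 = √(μ/r₁) = 40980 m/s; transfer-perijove v_p = √[μ(2/r₁ − 1/a_t)] = 56230 m/s.
Δv₁ = v_p − v_c1 = 15260 m/s.
At r₂: circular v_c2 = √(μ/r₂) = 10210 m/s; transfer-apojove v_a = √[μ(2/r₂ − 1/a_t)] = 3489 m/s.
Δv₂ = v_c2 − v_a = 6718 m/s.
Total Δv = Δv₁ + Δv₂ = 21970 m/s = 21.97 km/s.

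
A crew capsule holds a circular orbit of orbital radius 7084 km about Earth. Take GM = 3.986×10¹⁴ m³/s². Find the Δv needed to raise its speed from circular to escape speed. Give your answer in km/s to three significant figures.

r = 7084 km = 7.084×10⁶ m.
Circular speed v_c = √(μ/r) = 7501 m/s.
Escape speed v_esc = √(2μ/r) = √2 × v_c = 10610 m/s.
Δv = v_esc − v_c = 3107 m/s = 3.107 km/s.

Δv ≈ 3.11 km/s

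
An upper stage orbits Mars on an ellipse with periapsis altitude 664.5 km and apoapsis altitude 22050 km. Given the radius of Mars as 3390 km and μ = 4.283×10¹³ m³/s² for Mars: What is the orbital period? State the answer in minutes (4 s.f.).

r_p = 3390 + 664.5 = 4054.5 km = 4.0545×10⁶ m.
r_a = 3390 + 22050 = 25440 km = 2.5440×10⁷ m.
Semi-major axis a = (r_p + r_a)/2 = (4054.5 + 25440)/2 = 14747 km = 1.475×10⁷ m.
By Kepler's third law T = 2π√(a³/μ) = 2π × 8.654×10³ = 5.437×10⁴ s.
= 906.2 minutes.

T ≈ 906.2 minutes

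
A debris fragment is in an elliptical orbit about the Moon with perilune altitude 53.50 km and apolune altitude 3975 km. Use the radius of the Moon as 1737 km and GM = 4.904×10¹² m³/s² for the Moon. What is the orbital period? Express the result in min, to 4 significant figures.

T ≈ 343.6 min

r_p = 1737 + 53.50 = 1790.5 km = 1.7905×10⁶ m.
r_a = 1737 + 3975 = 5712.0 km = 5.7120×10⁶ m.
Semi-major axis a = (r_p + r_a)/2 = (1790.5 + 5712.0)/2 = 3751.2 km = 3.751×10⁶ m.
By Kepler's third law T = 2π√(a³/μ) = 2π × 3.281×10³ = 2.061×10⁴ s.
= 343.6 min.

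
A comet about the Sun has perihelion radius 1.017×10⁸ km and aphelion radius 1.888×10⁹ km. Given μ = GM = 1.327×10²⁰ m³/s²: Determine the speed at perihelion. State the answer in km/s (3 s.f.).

Semi-major axis a = (r_p + r_a)/2 = 9.9485×10⁸ km = 9.948×10¹¹ m.
Vis-viva: v² = μ(2/r − 1/a) = 1.327×10²⁰ × (1.967×10⁻¹¹ − 1.005×10⁻¹²) = 2.476×10⁹ m²/s².
v = 49760 m/s = 49.76 km/s.

v ≈ 49.8 km/s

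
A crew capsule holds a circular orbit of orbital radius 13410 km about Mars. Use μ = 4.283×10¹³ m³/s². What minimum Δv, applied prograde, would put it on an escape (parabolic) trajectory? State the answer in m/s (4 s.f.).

Δv ≈ 740.3 m/s

r = 13410 km = 1.341×10⁷ m.
Circular speed v_c = √(μ/r) = 1787 m/s.
Escape speed v_esc = √(2μ/r) = √2 × v_c = 2527 m/s.
Δv = v_esc − v_c = 740.3 m/s.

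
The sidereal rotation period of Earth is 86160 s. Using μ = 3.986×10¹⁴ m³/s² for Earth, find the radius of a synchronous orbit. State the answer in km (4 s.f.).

r_sync ≈ 42160 km

A synchronous orbit has period T, so by Kepler's third law a = (μT²/4π²)^(1/3).
μT²/4π² = 3.986×10¹⁴ × (8.616×10⁴)² / 39.48 = 7.495×10²² m³.
a = 4.216×10⁷ m = 42163 km.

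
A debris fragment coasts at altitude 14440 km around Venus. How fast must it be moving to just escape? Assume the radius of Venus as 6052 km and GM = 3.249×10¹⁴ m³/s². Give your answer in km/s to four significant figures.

v_esc ≈ 5.631 km/s

r = 6052 + 14440 = 20492 km = 2.0492×10⁷ m.
Escape speed v_esc = √(2μ/r) = √(2 × 3.249×10¹⁴ / 2.049×10⁷) = √(3.171×10⁷) = 5631 m/s.
= 5.631 km/s.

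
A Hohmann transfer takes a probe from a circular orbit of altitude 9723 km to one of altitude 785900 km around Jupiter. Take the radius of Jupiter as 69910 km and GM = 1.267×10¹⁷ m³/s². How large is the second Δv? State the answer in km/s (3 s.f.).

r₁ = 69910 + 9723 = 79633 km = 7.9633×10⁷ m.
r₂ = 69910 + 785900 = 855810 km = 8.5581×10⁸ m.
Transfer ellipse a_t = (r₁ + r₂)/2 = 4.677×10⁸ m.
At r₁: circular v_c1 = √(μ/r₁) = 39890 m/s; transfer-perijove v_p = √[μ(2/r₁ − 1/a_t)] = 53960 m/s.
At r₂: circular v_c2 = √(μ/r₂) = 12170 m/s; transfer-apojove v_a = √[μ(2/r₂ − 1/a_t)] = 5021 m/s.
Δv₂ = v_c2 − v_a = 7147 m/s.
= 7.147 km/s.

Δv ≈ 7.15 km/s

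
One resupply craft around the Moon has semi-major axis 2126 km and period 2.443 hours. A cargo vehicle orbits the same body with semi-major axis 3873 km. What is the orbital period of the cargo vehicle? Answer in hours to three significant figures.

Kepler's third law: T² ∝ a³, so T₂ = T₁ (a₂/a₁)^(3/2).
a₂/a₁ = 1.822, (a₂/a₁)^(3/2) = 2.459.
T₂ = 2.443 × 2.459 = 6.007 hours.

T₂ ≈ 6.01 hours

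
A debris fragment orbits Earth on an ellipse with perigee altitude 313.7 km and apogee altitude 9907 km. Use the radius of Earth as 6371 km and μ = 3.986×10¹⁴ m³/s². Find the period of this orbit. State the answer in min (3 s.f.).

T ≈ 204 min

r_p = 6371 + 313.7 = 6684.7 km = 6.6847×10⁶ m.
r_a = 6371 + 9907 = 16278 km = 1.6278×10⁷ m.
Semi-major axis a = (r_p + r_a)/2 = (6684.7 + 16278)/2 = 11481 km = 1.148×10⁷ m.
By Kepler's third law T = 2π√(a³/μ) = 2π × 1.949×10³ = 1.224×10⁴ s.
= 204.1 min.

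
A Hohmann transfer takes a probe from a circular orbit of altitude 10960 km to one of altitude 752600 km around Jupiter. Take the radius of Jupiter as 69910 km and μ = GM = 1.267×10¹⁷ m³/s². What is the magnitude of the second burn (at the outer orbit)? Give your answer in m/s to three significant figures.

r₁ = 69910 + 10960 = 80870 km = 8.0870×10⁷ m.
r₂ = 69910 + 752600 = 822510 km = 8.2251×10⁸ m.
Transfer ellipse a_t = (r₁ + r₂)/2 = 4.517×10⁸ m.
At r₁: circular v_c1 = √(μ/r₁) = 39580 m/s; transfer-perijove v_p = √[μ(2/r₁ − 1/a_t)] = 53410 m/s.
At r₂: circular v_c2 = √(μ/r₂) = 12410 m/s; transfer-apojove v_a = √[μ(2/r₂ − 1/a_t)] = 5252 m/s.
Δv₂ = v_c2 − v_a = 7160 m/s.

Δv ≈ 7160 m/s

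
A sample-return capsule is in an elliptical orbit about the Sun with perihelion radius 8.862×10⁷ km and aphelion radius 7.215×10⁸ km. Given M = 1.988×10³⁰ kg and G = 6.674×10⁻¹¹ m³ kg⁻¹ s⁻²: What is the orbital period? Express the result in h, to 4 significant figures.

T ≈ 39060 h

μ = GM = 6.674×10⁻¹¹ × 1.988×10³⁰ = 1.327×10²⁰ m³/s².
Semi-major axis a = (r_p + r_a)/2 = (8.8620×10⁷ + 7.2150×10⁸)/2 = 4.0506×10⁸ km = 4.051×10¹¹ m.
By Kepler's third law T = 2π√(a³/μ) = 2π × 2.238×10⁷ = 1.406×10⁸ s.
= 39060 h.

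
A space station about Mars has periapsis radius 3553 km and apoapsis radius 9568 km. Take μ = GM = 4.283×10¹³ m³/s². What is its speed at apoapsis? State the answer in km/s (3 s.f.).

Semi-major axis a = (r_p + r_a)/2 = 6560.5 km = 6.560×10⁶ m.
Vis-viva: v² = μ(2/r − 1/a) = 4.283×10¹³ × (2.090×10⁻⁷ − 1.524×10⁻⁷) = 2.424×10⁶ m²/s².
v = 1557 m/s = 1.557 km/s.

v ≈ 1.56 km/s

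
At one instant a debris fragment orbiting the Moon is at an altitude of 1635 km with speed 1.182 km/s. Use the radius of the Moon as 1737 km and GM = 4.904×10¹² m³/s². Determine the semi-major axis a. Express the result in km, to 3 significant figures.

r = 1737 + 1635 = 3372.0 km = 3.372×10⁶ m.
Specific orbital energy ε = v²/2 − μ/r = (1182)²/2 − 4.904×10¹²/3.372×10⁶ = -7.558×10⁵ J/kg.
Since ε = −μ/(2a), a = −μ/(2ε) = 3.244×10⁶ m = 3244.4 km.

a ≈ 3240 km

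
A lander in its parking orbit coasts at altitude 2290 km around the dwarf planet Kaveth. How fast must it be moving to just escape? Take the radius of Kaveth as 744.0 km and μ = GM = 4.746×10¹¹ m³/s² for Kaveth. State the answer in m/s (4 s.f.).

v_esc ≈ 559.3 m/s

r = 744.0 + 2290 = 3034.0 km = 3.0340×10⁶ m.
Escape speed v_esc = √(2μ/r) = √(2 × 4.746×10¹¹ / 3.034×10⁶) = √(3.129×10⁵) = 559.3 m/s.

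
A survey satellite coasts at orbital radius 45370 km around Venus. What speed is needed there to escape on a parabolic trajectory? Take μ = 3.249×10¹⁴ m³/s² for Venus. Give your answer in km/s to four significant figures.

v_esc ≈ 3.784 km/s

r = 45370 km = 4.537×10⁷ m.
Escape speed v_esc = √(2μ/r) = √(2 × 3.249×10¹⁴ / 4.537×10⁷) = √(1.432×10⁷) = 3784 m/s.
= 3.784 km/s.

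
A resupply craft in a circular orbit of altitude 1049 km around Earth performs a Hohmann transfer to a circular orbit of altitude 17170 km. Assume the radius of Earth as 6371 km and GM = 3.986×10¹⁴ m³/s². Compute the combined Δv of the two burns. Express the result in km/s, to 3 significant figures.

Δv_total ≈ 2.97 km/s

r₁ = 6371 + 1049 = 7420.0 km = 7.4200×10⁶ m.
r₂ = 6371 + 17170 = 23541 km = 2.3541×10⁷ m.
Transfer ellipse a_t = (r₁ + r₂)/2 = 1.548×10⁷ m.
At r₁: circular v_c1 = √(μ/r₁) = 7329 m/s; transfer-perigee v_p = √[μ(2/r₁ − 1/a_t)] = 9038 m/s.
Δv₁ = v_p − v_c1 = 1709 m/s.
At r₂: circular v_c2 = √(μ/r₂) = 4115 m/s; transfer-apogee v_a = √[μ(2/r₂ − 1/a_t)] = 2849 m/s.
Δv₂ = v_c2 − v_a = 1266 m/s.
Total Δv = Δv₁ + Δv₂ = 2975 m/s = 2.975 km/s.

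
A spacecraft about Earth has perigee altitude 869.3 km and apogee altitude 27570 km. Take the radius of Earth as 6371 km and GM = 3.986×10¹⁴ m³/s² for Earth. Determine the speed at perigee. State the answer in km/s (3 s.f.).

r_p = 6371 + 869.3 = 7240.3 km = 7.2403×10⁶ m.
r_a = 6371 + 27570 = 33941 km = 3.3941×10⁷ m.
Semi-major axis a = (r_p + r_a)/2 = 20591 km = 2.059×10⁷ m.
Vis-viva: v² = μ(2/r − 1/a) = 3.986×10¹⁴ × (2.762×10⁻⁷ − 4.857×10⁻⁸) = 9.075×10⁷ m²/s².
v = 9526 m/s = 9.526 km/s.

v ≈ 9.53 km/s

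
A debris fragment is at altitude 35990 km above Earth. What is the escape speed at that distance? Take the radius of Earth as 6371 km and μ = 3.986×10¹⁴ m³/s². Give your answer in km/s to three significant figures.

r = 6371 + 35990 = 42361 km = 4.2361×10⁷ m.
Escape speed v_esc = √(2μ/r) = √(2 × 3.986×10¹⁴ / 4.236×10⁷) = √(1.882×10⁷) = 4338 m/s.
= 4.338 km/s.

v_esc ≈ 4.34 km/s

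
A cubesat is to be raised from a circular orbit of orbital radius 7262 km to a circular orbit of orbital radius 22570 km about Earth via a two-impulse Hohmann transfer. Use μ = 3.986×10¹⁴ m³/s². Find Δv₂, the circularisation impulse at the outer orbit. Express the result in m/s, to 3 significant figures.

Δv ≈ 1270 m/s

r₁ = 7262 km = 7.262×10⁶ m.
r₂ = 22570 km = 2.257×10⁷ m.
Transfer ellipse a_t = (r₁ + r₂)/2 = 1.492×10⁷ m.
At r₁: circular v_c1 = √(μ/r₁) = 7409 m/s; transfer-perigee v_p = √[μ(2/r₁ − 1/a_t)] = 9113 m/s.
At r₂: circular v_c2 = √(μ/r₂) = 4202 m/s; transfer-apogee v_a = √[μ(2/r₂ − 1/a_t)] = 2932 m/s.
Δv₂ = v_c2 − v_a = 1270 m/s.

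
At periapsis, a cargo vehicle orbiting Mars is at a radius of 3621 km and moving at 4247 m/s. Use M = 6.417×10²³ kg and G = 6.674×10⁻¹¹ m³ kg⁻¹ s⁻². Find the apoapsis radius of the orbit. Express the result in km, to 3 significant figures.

apoapsis radius ≈ 11600 km

μ = GM = 6.674×10⁻¹¹ × 6.417×10²³ = 4.283×10¹³ m³/s².
r_p = 3.621×10⁶ m.
Specific energy ε = v²/2 − μ/r = -2.809×10⁶ J/kg, so a = −μ/(2ε) = 7.623×10⁶ m.
The apsides satisfy r_p + r_a = 2a, so the apoapsis radius is 2a − r_p = 1.163×10⁷ m = 11626 km.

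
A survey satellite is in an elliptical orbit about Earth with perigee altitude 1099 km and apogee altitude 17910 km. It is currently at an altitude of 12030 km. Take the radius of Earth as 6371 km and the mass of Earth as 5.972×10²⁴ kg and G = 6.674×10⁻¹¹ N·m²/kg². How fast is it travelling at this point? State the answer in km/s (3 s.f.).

μ = GM = 6.674×10⁻¹¹ × 5.972×10²⁴ = 3.986×10¹⁴ m³/s².
r_p = 6371 + 1099 = 7470.0 km = 7.4700×10⁶ m.
r_a = 6371 + 17910 = 24281 km = 2.4281×10⁷ m.
r = 6371 + 12030 = 18401 km = 1.840×10⁷ m.
Semi-major axis a = (r_p + r_a)/2 = 15876 km = 1.588×10⁷ m.
Vis-viva: v² = μ(2/r − 1/a) = 3.986×10¹⁴ × (1.087×10⁻⁷ − 6.299×10⁻⁸) = 1.821×10⁷ m²/s².
v = 4268 m/s = 4.268 km/s.

v ≈ 4.27 km/s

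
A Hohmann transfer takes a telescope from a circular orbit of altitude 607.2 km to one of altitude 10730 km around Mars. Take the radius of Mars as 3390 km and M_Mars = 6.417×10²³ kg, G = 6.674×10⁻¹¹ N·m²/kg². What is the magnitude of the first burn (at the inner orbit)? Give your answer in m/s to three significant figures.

Δv ≈ 813 m/s

μ = GM = 6.674×10⁻¹¹ × 6.417×10²³ = 4.283×10¹³ m³/s².
r₁ = 3390 + 607.2 = 3997.2 km = 3.9972×10⁶ m.
r₂ = 3390 + 10730 = 14120 km = 1.4120×10⁷ m.
Transfer ellipse a_t = (r₁ + r₂)/2 = 9.059×10⁶ m.
At r₁: circular v_c1 = √(μ/r₁) = 3273 m/s; transfer-periapsis v_p = √[μ(2/r₁ − 1/a_t)] = 4087 m/s.
Δv₁ = v_p − v_c1 = 813.4 m/s.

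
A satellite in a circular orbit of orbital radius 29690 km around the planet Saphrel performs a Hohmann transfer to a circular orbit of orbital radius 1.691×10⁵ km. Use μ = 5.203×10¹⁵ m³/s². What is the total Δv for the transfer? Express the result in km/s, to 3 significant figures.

Δv_total ≈ 6.54 km/s

r₁ = 29690 km = 2.969×10⁷ m.
r₂ = 1.691×10⁵ km = 1.691×10⁸ m.
Transfer ellipse a_t = (r₁ + r₂)/2 = 9.940×10⁷ m.
At r₁: circular v_c1 = √(μ/r₁) = 13240 m/s; transfer-periapsis v_p = √[μ(2/r₁ − 1/a_t)] = 17270 m/s.
Δv₁ = v_p − v_c1 = 4029 m/s.
At r₂: circular v_c2 = √(μ/r₂) = 5547 m/s; transfer-apoapsis v_a = √[μ(2/r₂ − 1/a_t)] = 3032 m/s.
Δv₂ = v_c2 − v_a = 2515 m/s.
Total Δv = Δv₁ + Δv₂ = 6544 m/s = 6.544 km/s.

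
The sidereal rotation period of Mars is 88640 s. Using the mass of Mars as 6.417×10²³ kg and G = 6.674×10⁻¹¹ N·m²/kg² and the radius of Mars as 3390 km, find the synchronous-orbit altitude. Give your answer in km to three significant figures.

μ = GM = 6.674×10⁻¹¹ × 6.417×10²³ = 4.283×10¹³ m³/s².
A synchronous orbit has period T, so by Kepler's third law a = (μT²/4π²)^(1/3).
μT²/4π² = 4.283×10¹³ × (8.864×10⁴)² / 39.48 = 8.524×10²¹ m³.
a = 2.043×10⁷ m = 20427 km.
Altitude h = a − R = 20427 − 3390 = 17037 km.

h_sync ≈ 17000 km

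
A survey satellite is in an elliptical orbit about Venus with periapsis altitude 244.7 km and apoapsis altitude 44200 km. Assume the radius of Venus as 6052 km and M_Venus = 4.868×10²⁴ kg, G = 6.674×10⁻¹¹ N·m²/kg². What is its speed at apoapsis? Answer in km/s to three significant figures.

v ≈ 1.20 km/s

μ = GM = 6.674×10⁻¹¹ × 4.868×10²⁴ = 3.249×10¹⁴ m³/s².
r_p = 6052 + 244.7 = 6296.7 km = 6.2967×10⁶ m.
r_a = 6052 + 44200 = 50252 km = 5.0252×10⁷ m.
Semi-major axis a = (r_p + r_a)/2 = 28274 km = 2.827×10⁷ m.
Vis-viva: v² = μ(2/r − 1/a) = 3.249×10¹⁴ × (3.980×10⁻⁸ − 3.537×10⁻⁸) = 1.440×10⁶ m²/s².
v = 1200 m/s = 1.200 km/s.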